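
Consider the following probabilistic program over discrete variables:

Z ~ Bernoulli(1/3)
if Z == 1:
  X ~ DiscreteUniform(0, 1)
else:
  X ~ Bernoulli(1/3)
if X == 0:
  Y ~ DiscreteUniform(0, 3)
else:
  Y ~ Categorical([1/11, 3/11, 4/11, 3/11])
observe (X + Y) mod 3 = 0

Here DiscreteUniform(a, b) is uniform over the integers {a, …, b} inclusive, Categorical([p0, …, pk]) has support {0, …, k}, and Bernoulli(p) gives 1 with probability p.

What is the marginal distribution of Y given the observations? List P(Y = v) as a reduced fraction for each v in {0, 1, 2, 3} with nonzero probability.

P(Y=0) = 121/354, P(Y=2) = 56/177, P(Y=3) = 121/354

Enumerate traces; 6 have nonzero weight after conditioning:
  (Z=0, X=0, Y=0) weight 1/9
  (Z=0, X=0, Y=3) weight 1/9
  (Z=0, X=1, Y=2) weight 8/99
  (Z=1, X=0, Y=0) weight 1/24
  (Z=1, X=0, Y=3) weight 1/24
  (Z=1, X=1, Y=2) weight 2/33
Group by Y:
  weight(Y=0) = 11/72
  weight(Y=2) = 14/99
  weight(Y=3) = 11/72
Total weight = 11/72 + 14/99 + 11/72 = 59/132
P(Y=0 | obs) = 11/72 / 59/132 = 121/354
P(Y=2 | obs) = 14/99 / 59/132 = 56/177
P(Y=3 | obs) = 11/72 / 59/132 = 121/354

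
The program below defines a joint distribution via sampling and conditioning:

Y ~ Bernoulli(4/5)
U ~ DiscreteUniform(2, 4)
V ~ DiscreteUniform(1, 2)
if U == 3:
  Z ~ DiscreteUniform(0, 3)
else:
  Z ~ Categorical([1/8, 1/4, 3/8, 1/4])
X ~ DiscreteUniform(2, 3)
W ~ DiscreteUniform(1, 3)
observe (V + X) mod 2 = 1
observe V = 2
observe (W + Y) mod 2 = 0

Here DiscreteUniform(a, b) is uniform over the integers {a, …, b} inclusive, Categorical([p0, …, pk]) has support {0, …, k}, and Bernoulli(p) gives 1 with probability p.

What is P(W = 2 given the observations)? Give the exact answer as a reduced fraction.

Enumerate traces; 36 have nonzero weight after conditioning:
  (Y=0, U=2, V=2, Z=0, X=3, W=2) weight 1/1440
  (Y=0, U=2, V=2, Z=1, X=3, W=2) weight 1/720
  (Y=0, U=2, V=2, Z=2, X=3, W=2) weight 1/480
  (Y=0, U=2, V=2, Z=3, X=3, W=2) weight 1/720
  (Y=0, U=3, V=2, Z=0, X=3, W=2) weight 1/720
  (Y=0, U=3, V=2, Z=1, X=3, W=2) weight 1/720
  (Y=0, U=3, V=2, Z=2, X=3, W=2) weight 1/720
  (Y=0, U=3, V=2, Z=3, X=3, W=2) weight 1/720
  (Y=1, U=2, V=2, Z=0, X=3, W=1) weight 1/360
  (Y=1, U=2, V=2, Z=0, X=3, W=3) weight 1/360
  … 26 more
Group by W:
  weight(W=1) = 1/15
  weight(W=2) = 1/60
  weight(W=3) = 1/15
Total weight = 1/15 + 1/60 + 1/15 = 3/20
P(W=1 | obs) = 1/15 / 3/20 = 4/9
P(W=2 | obs) = 1/60 / 3/20 = 1/9
P(W=3 | obs) = 1/15 / 3/20 = 4/9

P(W = 2 | obs) = 1/9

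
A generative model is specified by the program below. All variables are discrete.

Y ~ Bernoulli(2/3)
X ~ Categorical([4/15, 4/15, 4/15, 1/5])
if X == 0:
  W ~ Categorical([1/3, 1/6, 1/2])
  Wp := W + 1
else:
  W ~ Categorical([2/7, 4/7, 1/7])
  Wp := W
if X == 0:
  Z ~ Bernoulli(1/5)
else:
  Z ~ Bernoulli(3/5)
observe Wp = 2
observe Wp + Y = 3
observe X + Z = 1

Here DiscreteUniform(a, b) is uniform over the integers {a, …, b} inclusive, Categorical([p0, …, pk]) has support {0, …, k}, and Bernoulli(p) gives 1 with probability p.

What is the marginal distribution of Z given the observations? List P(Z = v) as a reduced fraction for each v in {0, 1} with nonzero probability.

P(Z=0) = 12/19, P(Z=1) = 7/19

Enumerate traces; 2 have nonzero weight after conditioning:
  (Y=1, X=0, W=1, Z=1) weight 4/675
  (Y=1, X=1, W=2, Z=0) weight 16/1575
Group by Z:
  weight(Z=0) = 16/1575
  weight(Z=1) = 4/675
Total weight = 16/1575 + 4/675 = 76/4725
P(Z=0 | obs) = 16/1575 / 76/4725 = 12/19
P(Z=1 | obs) = 4/675 / 76/4725 = 7/19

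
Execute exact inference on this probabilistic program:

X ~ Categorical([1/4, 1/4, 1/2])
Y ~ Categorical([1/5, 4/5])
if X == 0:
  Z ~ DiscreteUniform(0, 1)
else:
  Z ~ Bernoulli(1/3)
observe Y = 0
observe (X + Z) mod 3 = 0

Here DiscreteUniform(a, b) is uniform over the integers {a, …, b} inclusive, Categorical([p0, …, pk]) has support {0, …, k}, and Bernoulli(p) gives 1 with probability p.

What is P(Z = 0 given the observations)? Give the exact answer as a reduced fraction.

Enumerate traces; 2 have nonzero weight after conditioning:
  (X=0, Y=0, Z=0) weight 1/40
  (X=2, Y=0, Z=1) weight 1/30
Group by Z:
  weight(Z=0) = 1/40
  weight(Z=1) = 1/30
Total weight = 1/40 + 1/30 = 7/120
P(Z=0 | obs) = 1/40 / 7/120 = 3/7
P(Z=1 | obs) = 1/30 / 7/120 = 4/7

P(Z = 0 | obs) = 3/7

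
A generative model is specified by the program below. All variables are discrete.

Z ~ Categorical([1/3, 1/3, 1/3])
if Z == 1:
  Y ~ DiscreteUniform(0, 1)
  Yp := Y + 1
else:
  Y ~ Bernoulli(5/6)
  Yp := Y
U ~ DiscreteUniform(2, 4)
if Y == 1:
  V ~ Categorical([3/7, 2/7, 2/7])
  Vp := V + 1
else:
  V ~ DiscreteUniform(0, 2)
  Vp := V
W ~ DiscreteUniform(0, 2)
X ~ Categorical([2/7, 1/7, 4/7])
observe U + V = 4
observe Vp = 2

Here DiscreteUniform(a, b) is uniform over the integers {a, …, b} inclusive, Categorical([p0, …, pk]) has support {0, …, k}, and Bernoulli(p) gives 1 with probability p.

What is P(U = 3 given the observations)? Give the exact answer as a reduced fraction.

P(U = 3 | obs) = 78/113

Enumerate traces; 54 have nonzero weight after conditioning:
  (Z=0, Y=0, U=2, V=2, W=0, X=0) weight 1/1701
  (Z=0, Y=0, U=2, V=2, W=0, X=1) weight 1/3402
  (Z=0, Y=0, U=2, V=2, W=0, X=2) weight 2/1701
  (Z=0, Y=0, U=2, V=2, W=1, X=0) weight 1/1701
  (Z=0, Y=0, U=2, V=2, W=1, X=1) weight 1/3402
  (Z=0, Y=0, U=2, V=2, W=1, X=2) weight 2/1701
  (Z=0, Y=0, U=2, V=2, W=2, X=0) weight 1/1701
  (Z=0, Y=0, U=2, V=2, W=2, X=1) weight 1/3402
  (Z=0, Y=1, U=3, V=1, W=0, X=0) weight 10/3969
  … 45 more
Group by U:
  weight(U=2) = 5/162
  weight(U=3) = 13/189
Total weight = 5/162 + 13/189 = 113/1134
P(U=2 | obs) = 5/162 / 113/1134 = 35/113
P(U=3 | obs) = 13/189 / 113/1134 = 78/113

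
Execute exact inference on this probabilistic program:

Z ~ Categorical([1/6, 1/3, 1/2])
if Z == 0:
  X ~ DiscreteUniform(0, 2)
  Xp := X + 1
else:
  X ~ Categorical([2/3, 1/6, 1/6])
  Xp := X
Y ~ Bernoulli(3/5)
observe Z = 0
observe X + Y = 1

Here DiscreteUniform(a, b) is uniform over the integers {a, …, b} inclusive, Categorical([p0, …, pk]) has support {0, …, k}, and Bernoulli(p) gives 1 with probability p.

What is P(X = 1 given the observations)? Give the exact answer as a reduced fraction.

P(X = 1 | obs) = 2/5

Enumerate traces; 2 have nonzero weight after conditioning:
  (Z=0, X=0, Y=1) weight 1/30
  (Z=0, X=1, Y=0) weight 1/45
Group by X:
  weight(X=0) = 1/30
  weight(X=1) = 1/45
Total weight = 1/30 + 1/45 = 1/18
P(X=0 | obs) = 1/30 / 1/18 = 3/5
P(X=1 | obs) = 1/45 / 1/18 = 2/5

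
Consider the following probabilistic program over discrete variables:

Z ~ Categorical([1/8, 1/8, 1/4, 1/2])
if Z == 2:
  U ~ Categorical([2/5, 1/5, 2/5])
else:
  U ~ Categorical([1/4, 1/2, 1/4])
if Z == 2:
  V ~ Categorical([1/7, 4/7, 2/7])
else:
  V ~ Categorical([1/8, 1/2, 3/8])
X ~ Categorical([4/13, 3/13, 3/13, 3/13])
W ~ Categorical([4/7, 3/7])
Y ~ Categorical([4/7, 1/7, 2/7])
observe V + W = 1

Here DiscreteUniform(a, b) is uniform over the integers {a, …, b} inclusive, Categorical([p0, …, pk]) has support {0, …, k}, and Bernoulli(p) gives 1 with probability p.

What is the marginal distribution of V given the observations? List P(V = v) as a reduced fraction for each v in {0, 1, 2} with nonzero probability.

P(V=0) = 3/19, P(V=1) = 16/19

Enumerate traces; 288 have nonzero weight after conditioning:
  (Z=0, U=0, V=0, X=0, W=1, Y=0) weight 3/10192
  (Z=0, U=0, V=0, X=0, W=1, Y=1) weight 3/40768
  (Z=0, U=0, V=0, X=0, W=1, Y=2) weight 3/20384
  (Z=0, U=0, V=0, X=1, W=1, Y=0) weight 9/40768
  (Z=0, U=0, V=0, X=1, W=1, Y=1) weight 9/163072
  (Z=0, U=0, V=0, X=1, W=1, Y=2) weight 9/81536
  (Z=0, U=0, V=0, X=2, W=1, Y=0) weight 9/40768
  (Z=0, U=0, V=0, X=2, W=1, Y=1) weight 9/163072
  (Z=0, U=0, V=1, X=0, W=0, Y=0) weight 1/637
  … 279 more
Group by V:
  weight(V=0) = 87/1568
  weight(V=1) = 29/98
Total weight = 87/1568 + 29/98 = 551/1568
P(V=0 | obs) = 87/1568 / 551/1568 = 3/19
P(V=1 | obs) = 29/98 / 551/1568 = 16/19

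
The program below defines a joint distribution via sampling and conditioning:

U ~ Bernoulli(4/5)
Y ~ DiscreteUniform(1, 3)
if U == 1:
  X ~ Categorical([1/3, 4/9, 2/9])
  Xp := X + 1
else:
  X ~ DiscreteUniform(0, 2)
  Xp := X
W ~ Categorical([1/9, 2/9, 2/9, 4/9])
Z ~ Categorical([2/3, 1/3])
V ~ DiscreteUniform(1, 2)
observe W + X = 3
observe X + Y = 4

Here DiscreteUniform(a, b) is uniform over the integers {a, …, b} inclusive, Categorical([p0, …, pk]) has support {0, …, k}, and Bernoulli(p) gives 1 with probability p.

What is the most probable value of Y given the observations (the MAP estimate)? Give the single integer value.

argmax_v P(Y = v | obs) = 3

Enumerate traces; 16 have nonzero weight after conditioning:
  (U=0, Y=2, X=2, W=1, Z=0, V=1) weight 2/1215
  (U=0, Y=2, X=2, W=1, Z=0, V=2) weight 2/1215
  (U=0, Y=2, X=2, W=1, Z=1, V=1) weight 1/1215
  (U=0, Y=2, X=2, W=1, Z=1, V=2) weight 1/1215
  (U=0, Y=3, X=1, W=2, Z=0, V=1) weight 2/1215
  (U=0, Y=3, X=1, W=2, Z=0, V=2) weight 2/1215
  (U=0, Y=3, X=1, W=2, Z=1, V=1) weight 1/1215
  (U=0, Y=3, X=1, W=2, Z=1, V=2) weight 1/1215
  … 8 more
Group by Y:
  weight(Y=2) = 22/1215
  weight(Y=3) = 38/1215
Total weight = 22/1215 + 38/1215 = 4/81
P(Y=2 | obs) = 22/1215 / 4/81 = 11/30
P(Y=3 | obs) = 38/1215 / 4/81 = 19/30
argmax = 3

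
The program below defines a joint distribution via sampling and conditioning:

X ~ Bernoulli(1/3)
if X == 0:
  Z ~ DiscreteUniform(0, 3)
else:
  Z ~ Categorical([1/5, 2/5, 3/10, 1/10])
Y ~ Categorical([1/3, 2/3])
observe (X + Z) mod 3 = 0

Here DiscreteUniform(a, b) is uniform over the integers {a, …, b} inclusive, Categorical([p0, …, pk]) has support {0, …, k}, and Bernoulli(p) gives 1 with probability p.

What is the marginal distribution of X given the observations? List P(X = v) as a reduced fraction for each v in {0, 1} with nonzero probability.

P(X=0) = 10/13, P(X=1) = 3/13

Enumerate traces; 6 have nonzero weight after conditioning:
  (X=0, Z=0, Y=0) weight 1/18
  (X=0, Z=0, Y=1) weight 1/9
  (X=0, Z=3, Y=0) weight 1/18
  (X=0, Z=3, Y=1) weight 1/9
  (X=1, Z=2, Y=0) weight 1/30
  (X=1, Z=2, Y=1) weight 1/15
Group by X:
  weight(X=0) = 1/3
  weight(X=1) = 1/10
Total weight = 1/3 + 1/10 = 13/30
P(X=0 | obs) = 1/3 / 13/30 = 10/13
P(X=1 | obs) = 1/10 / 13/30 = 3/13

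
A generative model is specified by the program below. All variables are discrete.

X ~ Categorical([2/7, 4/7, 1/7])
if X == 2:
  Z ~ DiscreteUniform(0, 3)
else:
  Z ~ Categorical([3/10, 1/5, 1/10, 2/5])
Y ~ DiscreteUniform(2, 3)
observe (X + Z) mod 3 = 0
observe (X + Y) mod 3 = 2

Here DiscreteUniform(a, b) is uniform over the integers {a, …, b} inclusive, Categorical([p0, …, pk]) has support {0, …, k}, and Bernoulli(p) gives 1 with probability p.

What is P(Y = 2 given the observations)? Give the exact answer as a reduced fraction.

Enumerate traces; 3 have nonzero weight after conditioning:
  (X=0, Z=0, Y=2) weight 3/70
  (X=0, Z=3, Y=2) weight 2/35
  (X=2, Z=1, Y=3) weight 1/56
Group by Y:
  weight(Y=2) = 1/10
  weight(Y=3) = 1/56
Total weight = 1/10 + 1/56 = 33/280
P(Y=2 | obs) = 1/10 / 33/280 = 28/33
P(Y=3 | obs) = 1/56 / 33/280 = 5/33

P(Y = 2 | obs) = 28/33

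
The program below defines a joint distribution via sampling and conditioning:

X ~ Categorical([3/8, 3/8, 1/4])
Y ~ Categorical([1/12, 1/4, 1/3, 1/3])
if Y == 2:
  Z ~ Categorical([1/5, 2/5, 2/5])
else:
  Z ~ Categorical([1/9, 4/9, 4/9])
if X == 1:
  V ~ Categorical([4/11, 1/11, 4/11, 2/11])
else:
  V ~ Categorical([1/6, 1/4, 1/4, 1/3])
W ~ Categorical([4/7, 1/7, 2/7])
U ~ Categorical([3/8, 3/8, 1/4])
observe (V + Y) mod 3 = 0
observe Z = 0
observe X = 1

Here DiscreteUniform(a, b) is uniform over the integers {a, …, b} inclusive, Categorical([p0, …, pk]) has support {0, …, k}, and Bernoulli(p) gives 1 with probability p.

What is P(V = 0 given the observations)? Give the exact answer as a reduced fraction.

Enumerate traces; 54 have nonzero weight after conditioning:
  (X=1, Y=0, Z=0, V=0, W=0, U=0) weight 1/3696
  (X=1, Y=0, Z=0, V=0, W=0, U=1) weight 1/3696
  (X=1, Y=0, Z=0, V=0, W=0, U=2) weight 1/5544
  (X=1, Y=0, Z=0, V=0, W=1, U=0) weight 1/14784
  (X=1, Y=0, Z=0, V=0, W=1, U=1) weight 1/14784
  (X=1, Y=0, Z=0, V=0, W=1, U=2) weight 1/22176
  (X=1, Y=0, Z=0, V=0, W=2, U=0) weight 1/7392
  (X=1, Y=0, Z=0, V=0, W=2, U=1) weight 1/7392
  (X=1, Y=0, Z=0, V=3, W=0, U=0) weight 1/7392
  (X=1, Y=1, Z=0, V=2, W=0, U=0) weight 1/1232
  … 44 more
Group by V:
  weight(V=0) = 5/792
  weight(V=1) = 1/440
  weight(V=2) = 1/264
  weight(V=3) = 5/1584
Total weight = 5/792 + 1/440 + 1/264 + 5/1584 = 41/2640
P(V=0 | obs) = 5/792 / 41/2640 = 50/123
P(V=1 | obs) = 1/440 / 41/2640 = 6/41
P(V=2 | obs) = 1/264 / 41/2640 = 10/41
P(V=3 | obs) = 5/1584 / 41/2640 = 25/123

P(V = 0 | obs) = 50/123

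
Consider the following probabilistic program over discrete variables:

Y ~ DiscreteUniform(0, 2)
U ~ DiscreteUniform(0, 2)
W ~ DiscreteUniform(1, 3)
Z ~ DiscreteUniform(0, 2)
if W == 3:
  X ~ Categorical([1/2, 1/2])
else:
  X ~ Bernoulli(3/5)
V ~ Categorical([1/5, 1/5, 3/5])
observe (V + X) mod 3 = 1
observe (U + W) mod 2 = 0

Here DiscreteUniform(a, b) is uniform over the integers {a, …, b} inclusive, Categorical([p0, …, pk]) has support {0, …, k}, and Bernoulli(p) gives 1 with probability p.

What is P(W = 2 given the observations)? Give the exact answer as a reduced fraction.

Enumerate traces; 72 have nonzero weight after conditioning:
  (Y=0, U=0, W=2, Z=0, X=0, V=1) weight 2/2025
  (Y=0, U=0, W=2, Z=0, X=1, V=0) weight 1/675
  (Y=0, U=0, W=2, Z=1, X=0, V=1) weight 2/2025
  (Y=0, U=0, W=2, Z=1, X=1, V=0) weight 1/675
  (Y=0, U=0, W=2, Z=2, X=0, V=1) weight 2/2025
  (Y=0, U=0, W=2, Z=2, X=1, V=0) weight 1/675
  (Y=0, U=1, W=1, Z=0, X=0, V=1) weight 2/2025
  (Y=0, U=1, W=1, Z=0, X=1, V=0) weight 1/675
  (Y=0, U=1, W=3, Z=0, X=0, V=1) weight 1/810
  … 63 more
Group by W:
  weight(W=1) = 1/45
  weight(W=2) = 2/45
  weight(W=3) = 1/45
Total weight = 1/45 + 2/45 + 1/45 = 4/45
P(W=1 | obs) = 1/45 / 4/45 = 1/4
P(W=2 | obs) = 2/45 / 4/45 = 1/2
P(W=3 | obs) = 1/45 / 4/45 = 1/4

P(W = 2 | obs) = 1/2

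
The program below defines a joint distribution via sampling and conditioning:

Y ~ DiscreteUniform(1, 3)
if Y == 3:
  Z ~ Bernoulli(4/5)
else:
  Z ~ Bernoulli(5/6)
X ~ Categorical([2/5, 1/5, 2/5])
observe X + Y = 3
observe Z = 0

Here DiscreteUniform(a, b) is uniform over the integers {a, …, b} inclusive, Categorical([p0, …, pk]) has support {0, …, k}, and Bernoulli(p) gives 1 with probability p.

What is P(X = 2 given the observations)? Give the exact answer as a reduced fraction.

P(X = 2 | obs) = 10/27

Enumerate traces; 3 have nonzero weight after conditioning:
  (Y=1, Z=0, X=2) weight 1/45
  (Y=2, Z=0, X=1) weight 1/90
  (Y=3, Z=0, X=0) weight 2/75
Group by X:
  weight(X=0) = 2/75
  weight(X=1) = 1/90
  weight(X=2) = 1/45
Total weight = 2/75 + 1/90 + 1/45 = 3/50
P(X=0 | obs) = 2/75 / 3/50 = 4/9
P(X=1 | obs) = 1/90 / 3/50 = 5/27
P(X=2 | obs) = 1/45 / 3/50 = 10/27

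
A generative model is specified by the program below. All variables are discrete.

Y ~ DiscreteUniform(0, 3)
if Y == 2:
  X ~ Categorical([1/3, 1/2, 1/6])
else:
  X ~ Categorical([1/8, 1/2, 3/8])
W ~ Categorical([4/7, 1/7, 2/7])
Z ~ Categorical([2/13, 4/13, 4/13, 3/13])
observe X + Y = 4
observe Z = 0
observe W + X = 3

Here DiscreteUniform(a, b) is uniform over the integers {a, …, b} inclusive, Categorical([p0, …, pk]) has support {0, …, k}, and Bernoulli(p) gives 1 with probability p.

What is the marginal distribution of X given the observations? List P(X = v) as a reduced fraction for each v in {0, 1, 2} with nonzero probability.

P(X=1) = 6/7, P(X=2) = 1/7

Enumerate traces; 2 have nonzero weight after conditioning:
  (Y=2, X=2, W=1, Z=0) weight 1/1092
  (Y=3, X=1, W=2, Z=0) weight 1/182
Group by X:
  weight(X=1) = 1/182
  weight(X=2) = 1/1092
Total weight = 1/182 + 1/1092 = 1/156
P(X=1 | obs) = 1/182 / 1/156 = 6/7
P(X=2 | obs) = 1/1092 / 1/156 = 1/7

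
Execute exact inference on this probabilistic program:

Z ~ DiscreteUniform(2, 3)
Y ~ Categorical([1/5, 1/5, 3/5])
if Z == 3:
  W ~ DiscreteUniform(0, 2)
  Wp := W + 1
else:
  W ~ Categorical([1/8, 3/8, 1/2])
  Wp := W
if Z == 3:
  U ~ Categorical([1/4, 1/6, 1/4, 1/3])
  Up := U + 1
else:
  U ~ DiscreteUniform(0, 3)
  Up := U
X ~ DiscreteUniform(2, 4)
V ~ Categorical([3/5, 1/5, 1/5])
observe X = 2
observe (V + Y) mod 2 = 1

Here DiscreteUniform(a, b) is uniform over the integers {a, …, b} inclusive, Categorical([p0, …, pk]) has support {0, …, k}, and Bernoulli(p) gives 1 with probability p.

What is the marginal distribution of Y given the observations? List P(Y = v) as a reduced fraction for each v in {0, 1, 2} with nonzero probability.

Enumerate traces; 96 have nonzero weight after conditioning:
  (Z=2, Y=0, W=0, U=0, X=2, V=1) weight 1/4800
  (Z=2, Y=0, W=0, U=1, X=2, V=1) weight 1/4800
  (Z=2, Y=0, W=0, U=2, X=2, V=1) weight 1/4800
  (Z=2, Y=0, W=0, U=3, X=2, V=1) weight 1/4800
  (Z=2, Y=0, W=1, U=0, X=2, V=1) weight 1/1600
  (Z=2, Y=0, W=1, U=1, X=2, V=1) weight 1/1600
  (Z=2, Y=0, W=1, U=2, X=2, V=1) weight 1/1600
  (Z=2, Y=0, W=1, U=3, X=2, V=1) weight 1/1600
  (Z=2, Y=1, W=0, U=0, X=2, V=0) weight 1/1600
  (Z=2, Y=2, W=0, U=0, X=2, V=1) weight 1/1600
  … 86 more
Group by Y:
  weight(Y=0) = 1/75
  weight(Y=1) = 4/75
  weight(Y=2) = 1/25
Total weight = 1/75 + 4/75 + 1/25 = 8/75
P(Y=0 | obs) = 1/75 / 8/75 = 1/8
P(Y=1 | obs) = 4/75 / 8/75 = 1/2
P(Y=2 | obs) = 1/25 / 8/75 = 3/8

P(Y=0) = 1/8, P(Y=1) = 1/2, P(Y=2) = 3/8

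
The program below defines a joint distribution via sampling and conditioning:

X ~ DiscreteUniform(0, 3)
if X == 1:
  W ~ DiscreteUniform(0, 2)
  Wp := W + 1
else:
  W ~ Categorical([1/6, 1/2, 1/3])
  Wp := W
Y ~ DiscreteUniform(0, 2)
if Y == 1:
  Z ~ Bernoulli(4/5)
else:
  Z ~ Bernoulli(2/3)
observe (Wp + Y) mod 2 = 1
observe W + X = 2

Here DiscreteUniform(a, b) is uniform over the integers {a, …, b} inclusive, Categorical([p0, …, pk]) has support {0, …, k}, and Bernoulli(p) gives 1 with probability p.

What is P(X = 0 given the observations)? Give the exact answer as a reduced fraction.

Enumerate traces; 6 have nonzero weight after conditioning:
  (X=0, W=2, Y=1, Z=0) weight 1/180
  (X=0, W=2, Y=1, Z=1) weight 1/45
  (X=1, W=1, Y=1, Z=0) weight 1/180
  (X=1, W=1, Y=1, Z=1) weight 1/45
  (X=2, W=0, Y=1, Z=0) weight 1/360
  (X=2, W=0, Y=1, Z=1) weight 1/90
Group by X:
  weight(X=0) = 1/36
  weight(X=1) = 1/36
  weight(X=2) = 1/72
Total weight = 1/36 + 1/36 + 1/72 = 5/72
P(X=0 | obs) = 1/36 / 5/72 = 2/5
P(X=1 | obs) = 1/36 / 5/72 = 2/5
P(X=2 | obs) = 1/72 / 5/72 = 1/5

P(X = 0 | obs) = 2/5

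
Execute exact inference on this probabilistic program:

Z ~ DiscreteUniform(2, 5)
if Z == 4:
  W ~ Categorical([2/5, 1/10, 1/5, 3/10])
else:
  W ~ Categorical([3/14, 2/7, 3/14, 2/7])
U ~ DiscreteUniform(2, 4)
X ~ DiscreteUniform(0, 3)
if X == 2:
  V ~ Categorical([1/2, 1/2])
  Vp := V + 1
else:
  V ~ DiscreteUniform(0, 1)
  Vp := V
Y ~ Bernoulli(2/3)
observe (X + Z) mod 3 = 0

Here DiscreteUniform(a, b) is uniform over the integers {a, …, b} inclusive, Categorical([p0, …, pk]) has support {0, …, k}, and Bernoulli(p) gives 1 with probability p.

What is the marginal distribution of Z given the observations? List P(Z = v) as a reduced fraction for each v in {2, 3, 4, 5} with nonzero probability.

Enumerate traces; 240 have nonzero weight after conditioning:
  (Z=2, W=0, U=2, X=1, V=0, Y=0) weight 1/1344
  (Z=2, W=0, U=2, X=1, V=0, Y=1) weight 1/672
  (Z=2, W=0, U=2, X=1, V=1, Y=0) weight 1/1344
  (Z=2, W=0, U=2, X=1, V=1, Y=1) weight 1/672
  (Z=2, W=0, U=3, X=1, V=0, Y=0) weight 1/1344
  (Z=2, W=0, U=3, X=1, V=0, Y=1) weight 1/672
  (Z=2, W=0, U=3, X=1, V=1, Y=0) weight 1/1344
  (Z=2, W=0, U=3, X=1, V=1, Y=1) weight 1/672
  (Z=3, W=0, U=2, X=0, V=0, Y=0) weight 1/1344
  (Z=4, W=0, U=2, X=2, V=0, Y=0) weight 1/720
  … 230 more
Group by Z:
  weight(Z=2) = 1/16
  weight(Z=3) = 1/8
  weight(Z=4) = 1/16
  weight(Z=5) = 1/16
Total weight = 1/16 + 1/8 + 1/16 + 1/16 = 5/16
P(Z=2 | obs) = 1/16 / 5/16 = 1/5
P(Z=3 | obs) = 1/8 / 5/16 = 2/5
P(Z=4 | obs) = 1/16 / 5/16 = 1/5
P(Z=5 | obs) = 1/16 / 5/16 = 1/5

P(Z=2) = 1/5, P(Z=3) = 2/5, P(Z=4) = 1/5, P(Z=5) = 1/5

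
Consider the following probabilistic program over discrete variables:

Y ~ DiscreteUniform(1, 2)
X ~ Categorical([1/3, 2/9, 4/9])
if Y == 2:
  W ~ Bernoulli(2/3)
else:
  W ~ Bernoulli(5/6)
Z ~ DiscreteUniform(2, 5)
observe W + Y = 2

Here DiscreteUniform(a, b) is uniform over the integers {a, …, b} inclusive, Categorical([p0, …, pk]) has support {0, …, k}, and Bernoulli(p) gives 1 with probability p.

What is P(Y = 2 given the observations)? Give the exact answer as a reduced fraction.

P(Y = 2 | obs) = 2/7

Enumerate traces; 24 have nonzero weight after conditioning:
  (Y=1, X=0, W=1, Z=2) weight 5/144
  (Y=1, X=0, W=1, Z=3) weight 5/144
  (Y=1, X=0, W=1, Z=4) weight 5/144
  (Y=1, X=0, W=1, Z=5) weight 5/144
  (Y=1, X=1, W=1, Z=2) weight 5/216
  (Y=1, X=1, W=1, Z=3) weight 5/216
  (Y=1, X=1, W=1, Z=4) weight 5/216
  (Y=1, X=1, W=1, Z=5) weight 5/216
  (Y=2, X=0, W=0, Z=2) weight 1/72
  … 15 more
Group by Y:
  weight(Y=1) = 5/12
  weight(Y=2) = 1/6
Total weight = 5/12 + 1/6 = 7/12
P(Y=1 | obs) = 5/12 / 7/12 = 5/7
P(Y=2 | obs) = 1/6 / 7/12 = 2/7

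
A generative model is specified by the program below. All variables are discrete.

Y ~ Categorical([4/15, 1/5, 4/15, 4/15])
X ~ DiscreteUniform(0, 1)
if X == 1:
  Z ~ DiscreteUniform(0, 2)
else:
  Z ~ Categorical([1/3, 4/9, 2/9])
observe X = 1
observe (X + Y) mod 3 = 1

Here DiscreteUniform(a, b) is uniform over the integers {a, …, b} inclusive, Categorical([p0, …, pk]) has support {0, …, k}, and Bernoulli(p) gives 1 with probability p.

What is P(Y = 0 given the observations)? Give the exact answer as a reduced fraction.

P(Y = 0 | obs) = 1/2

Enumerate traces; 6 have nonzero weight after conditioning:
  (Y=0, X=1, Z=0) weight 2/45
  (Y=0, X=1, Z=1) weight 2/45
  (Y=0, X=1, Z=2) weight 2/45
  (Y=3, X=1, Z=0) weight 2/45
  (Y=3, X=1, Z=1) weight 2/45
  (Y=3, X=1, Z=2) weight 2/45
Group by Y:
  weight(Y=0) = 2/15
  weight(Y=3) = 2/15
Total weight = 2/15 + 2/15 = 4/15
P(Y=0 | obs) = 2/15 / 4/15 = 1/2
P(Y=3 | obs) = 2/15 / 4/15 = 1/2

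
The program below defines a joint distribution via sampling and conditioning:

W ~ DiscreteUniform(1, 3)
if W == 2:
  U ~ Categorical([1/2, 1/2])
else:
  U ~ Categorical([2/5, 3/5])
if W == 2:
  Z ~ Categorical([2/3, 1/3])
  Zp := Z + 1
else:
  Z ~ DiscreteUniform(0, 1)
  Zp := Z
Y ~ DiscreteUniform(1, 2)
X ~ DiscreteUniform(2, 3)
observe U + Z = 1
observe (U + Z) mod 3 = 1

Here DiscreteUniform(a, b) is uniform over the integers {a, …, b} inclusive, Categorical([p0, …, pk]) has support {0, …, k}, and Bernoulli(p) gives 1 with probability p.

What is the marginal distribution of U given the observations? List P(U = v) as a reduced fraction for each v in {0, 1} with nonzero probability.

Enumerate traces; 24 have nonzero weight after conditioning:
  (W=1, U=0, Z=1, Y=1, X=2) weight 1/60
  (W=1, U=0, Z=1, Y=1, X=3) weight 1/60
  (W=1, U=0, Z=1, Y=2, X=2) weight 1/60
  (W=1, U=0, Z=1, Y=2, X=3) weight 1/60
  (W=1, U=1, Z=0, Y=1, X=2) weight 1/40
  (W=1, U=1, Z=0, Y=1, X=3) weight 1/40
  (W=1, U=1, Z=0, Y=2, X=2) weight 1/40
  (W=1, U=1, Z=0, Y=2, X=3) weight 1/40
  … 16 more
Group by U:
  weight(U=0) = 17/90
  weight(U=1) = 14/45
Total weight = 17/90 + 14/45 = 1/2
P(U=0 | obs) = 17/90 / 1/2 = 17/45
P(U=1 | obs) = 14/45 / 1/2 = 28/45

P(U=0) = 17/45, P(U=1) = 28/45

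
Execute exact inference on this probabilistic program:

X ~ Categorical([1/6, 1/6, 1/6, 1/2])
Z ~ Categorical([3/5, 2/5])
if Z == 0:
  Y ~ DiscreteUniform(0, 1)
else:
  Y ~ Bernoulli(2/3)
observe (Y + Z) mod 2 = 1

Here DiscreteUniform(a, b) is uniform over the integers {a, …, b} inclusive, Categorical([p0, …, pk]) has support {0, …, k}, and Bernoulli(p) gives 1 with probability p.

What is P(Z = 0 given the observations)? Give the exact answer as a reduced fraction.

Enumerate traces; 8 have nonzero weight after conditioning:
  (X=0, Z=0, Y=1) weight 1/20
  (X=0, Z=1, Y=0) weight 1/45
  (X=1, Z=0, Y=1) weight 1/20
  (X=1, Z=1, Y=0) weight 1/45
  (X=2, Z=0, Y=1) weight 1/20
  (X=2, Z=1, Y=0) weight 1/45
  (X=3, Z=0, Y=1) weight 3/20
  (X=3, Z=1, Y=0) weight 1/15
Group by Z:
  weight(Z=0) = 3/10
  weight(Z=1) = 2/15
Total weight = 3/10 + 2/15 = 13/30
P(Z=0 | obs) = 3/10 / 13/30 = 9/13
P(Z=1 | obs) = 2/15 / 13/30 = 4/13

P(Z = 0 | obs) = 9/13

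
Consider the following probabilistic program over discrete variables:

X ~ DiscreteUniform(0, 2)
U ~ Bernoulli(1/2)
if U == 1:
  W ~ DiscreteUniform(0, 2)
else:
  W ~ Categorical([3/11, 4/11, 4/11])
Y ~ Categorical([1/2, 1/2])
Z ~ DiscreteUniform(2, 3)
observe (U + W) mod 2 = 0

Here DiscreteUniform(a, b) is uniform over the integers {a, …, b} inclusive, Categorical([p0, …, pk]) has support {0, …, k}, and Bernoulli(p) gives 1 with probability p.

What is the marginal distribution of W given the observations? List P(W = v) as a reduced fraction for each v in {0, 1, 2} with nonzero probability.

Enumerate traces; 36 have nonzero weight after conditioning:
  (X=0, U=0, W=0, Y=0, Z=2) weight 1/88
  (X=0, U=0, W=0, Y=0, Z=3) weight 1/88
  (X=0, U=0, W=0, Y=1, Z=2) weight 1/88
  (X=0, U=0, W=0, Y=1, Z=3) weight 1/88
  (X=0, U=0, W=2, Y=0, Z=2) weight 1/66
  (X=0, U=0, W=2, Y=0, Z=3) weight 1/66
  (X=0, U=0, W=2, Y=1, Z=2) weight 1/66
  (X=0, U=0, W=2, Y=1, Z=3) weight 1/66
  (X=0, U=1, W=1, Y=0, Z=2) weight 1/72
  … 27 more
Group by W:
  weight(W=0) = 3/22
  weight(W=1) = 1/6
  weight(W=2) = 2/11
Total weight = 3/22 + 1/6 + 2/11 = 16/33
P(W=0 | obs) = 3/22 / 16/33 = 9/32
P(W=1 | obs) = 1/6 / 16/33 = 11/32
P(W=2 | obs) = 2/11 / 16/33 = 3/8

P(W=0) = 9/32, P(W=1) = 11/32, P(W=2) = 3/8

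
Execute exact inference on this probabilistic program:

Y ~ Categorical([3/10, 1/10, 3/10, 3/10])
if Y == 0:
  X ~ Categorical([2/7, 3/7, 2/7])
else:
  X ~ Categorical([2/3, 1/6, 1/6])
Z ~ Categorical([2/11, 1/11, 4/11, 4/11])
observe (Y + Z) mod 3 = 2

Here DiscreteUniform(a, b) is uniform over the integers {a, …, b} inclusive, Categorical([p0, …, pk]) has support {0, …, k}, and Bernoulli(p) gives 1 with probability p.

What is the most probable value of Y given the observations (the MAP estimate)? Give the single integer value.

Enumerate traces; 15 have nonzero weight after conditioning:
  (Y=0, X=0, Z=2) weight 12/385
  (Y=0, X=1, Z=2) weight 18/385
  (Y=0, X=2, Z=2) weight 12/385
  (Y=1, X=0, Z=1) weight 1/165
  (Y=1, X=1, Z=1) weight 1/660
  (Y=1, X=2, Z=1) weight 1/660
  (Y=2, X=0, Z=0) weight 2/55
  (Y=2, X=0, Z=3) weight 4/55
  (Y=3, X=0, Z=2) weight 4/55
  … 6 more
Group by Y:
  weight(Y=0) = 6/55
  weight(Y=1) = 1/110
  weight(Y=2) = 9/55
  weight(Y=3) = 6/55
Total weight = 6/55 + 1/110 + 9/55 + 6/55 = 43/110
P(Y=0 | obs) = 6/55 / 43/110 = 12/43
P(Y=1 | obs) = 1/110 / 43/110 = 1/43
P(Y=2 | obs) = 9/55 / 43/110 = 18/43
P(Y=3 | obs) = 6/55 / 43/110 = 12/43
argmax = 2

argmax_v P(Y = v | obs) = 2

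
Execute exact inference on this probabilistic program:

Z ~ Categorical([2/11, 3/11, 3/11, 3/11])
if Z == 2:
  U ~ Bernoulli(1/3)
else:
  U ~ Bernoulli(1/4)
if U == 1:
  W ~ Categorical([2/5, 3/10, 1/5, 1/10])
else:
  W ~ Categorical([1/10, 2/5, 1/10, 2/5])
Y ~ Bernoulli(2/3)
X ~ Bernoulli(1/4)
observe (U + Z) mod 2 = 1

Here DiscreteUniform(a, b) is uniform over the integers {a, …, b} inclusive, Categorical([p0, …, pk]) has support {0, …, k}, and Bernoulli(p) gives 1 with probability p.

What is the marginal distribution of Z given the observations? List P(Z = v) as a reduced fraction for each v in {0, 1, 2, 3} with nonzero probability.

Enumerate traces; 64 have nonzero weight after conditioning:
  (Z=0, U=1, W=0, Y=0, X=0) weight 1/220
  (Z=0, U=1, W=0, Y=0, X=1) weight 1/660
  (Z=0, U=1, W=0, Y=1, X=0) weight 1/110
  (Z=0, U=1, W=0, Y=1, X=1) weight 1/330
  (Z=0, U=1, W=1, Y=0, X=0) weight 3/880
  (Z=0, U=1, W=1, Y=0, X=1) weight 1/880
  (Z=0, U=1, W=1, Y=1, X=0) weight 3/440
  (Z=0, U=1, W=1, Y=1, X=1) weight 1/440
  (Z=1, U=0, W=0, Y=0, X=0) weight 9/1760
  (Z=2, U=1, W=0, Y=0, X=0) weight 1/110
  … 54 more
Group by Z:
  weight(Z=0) = 1/22
  weight(Z=1) = 9/44
  weight(Z=2) = 1/11
  weight(Z=3) = 9/44
Total weight = 1/22 + 9/44 + 1/11 + 9/44 = 6/11
P(Z=0 | obs) = 1/22 / 6/11 = 1/12
P(Z=1 | obs) = 9/44 / 6/11 = 3/8
P(Z=2 | obs) = 1/11 / 6/11 = 1/6
P(Z=3 | obs) = 9/44 / 6/11 = 3/8

P(Z=0) = 1/12, P(Z=1) = 3/8, P(Z=2) = 1/6, P(Z=3) = 3/8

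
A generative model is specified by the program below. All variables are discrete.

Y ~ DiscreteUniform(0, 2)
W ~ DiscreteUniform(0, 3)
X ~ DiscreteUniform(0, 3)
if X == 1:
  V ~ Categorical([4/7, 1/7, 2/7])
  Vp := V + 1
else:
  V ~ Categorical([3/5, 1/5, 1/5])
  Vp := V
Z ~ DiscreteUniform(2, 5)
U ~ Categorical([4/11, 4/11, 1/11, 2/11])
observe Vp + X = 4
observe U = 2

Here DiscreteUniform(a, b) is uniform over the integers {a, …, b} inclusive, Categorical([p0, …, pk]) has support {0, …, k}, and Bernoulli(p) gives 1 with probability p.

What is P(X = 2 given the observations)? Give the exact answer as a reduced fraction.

P(X = 2 | obs) = 7/24

Enumerate traces; 144 have nonzero weight after conditioning:
  (Y=0, W=0, X=1, V=2, Z=2, U=2) weight 1/7392
  (Y=0, W=0, X=1, V=2, Z=3, U=2) weight 1/7392
  (Y=0, W=0, X=1, V=2, Z=4, U=2) weight 1/7392
  (Y=0, W=0, X=1, V=2, Z=5, U=2) weight 1/7392
  (Y=0, W=0, X=2, V=2, Z=2, U=2) weight 1/10560
  (Y=0, W=0, X=2, V=2, Z=3, U=2) weight 1/10560
  (Y=0, W=0, X=2, V=2, Z=4, U=2) weight 1/10560
  (Y=0, W=0, X=2, V=2, Z=5, U=2) weight 1/10560
  (Y=0, W=0, X=3, V=1, Z=2, U=2) weight 1/10560
  … 135 more
Group by X:
  weight(X=1) = 1/154
  weight(X=2) = 1/220
  weight(X=3) = 1/220
Total weight = 1/154 + 1/220 + 1/220 = 6/385
P(X=1 | obs) = 1/154 / 6/385 = 5/12
P(X=2 | obs) = 1/220 / 6/385 = 7/24
P(X=3 | obs) = 1/220 / 6/385 = 7/24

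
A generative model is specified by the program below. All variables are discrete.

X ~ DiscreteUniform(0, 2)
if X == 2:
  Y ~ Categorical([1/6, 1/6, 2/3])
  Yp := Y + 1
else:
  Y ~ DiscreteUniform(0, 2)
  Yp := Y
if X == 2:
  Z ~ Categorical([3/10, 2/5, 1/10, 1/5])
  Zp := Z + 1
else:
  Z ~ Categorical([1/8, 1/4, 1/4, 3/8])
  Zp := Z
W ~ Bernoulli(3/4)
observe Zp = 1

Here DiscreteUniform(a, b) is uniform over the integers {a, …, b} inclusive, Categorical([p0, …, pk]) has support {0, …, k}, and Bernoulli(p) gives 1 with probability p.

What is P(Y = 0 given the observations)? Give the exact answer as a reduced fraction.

Enumerate traces; 18 have nonzero weight after conditioning:
  (X=0, Y=0, Z=1, W=0) weight 1/144
  (X=0, Y=0, Z=1, W=1) weight 1/48
  (X=0, Y=1, Z=1, W=0) weight 1/144
  (X=0, Y=1, Z=1, W=1) weight 1/48
  (X=0, Y=2, Z=1, W=0) weight 1/144
  (X=0, Y=2, Z=1, W=1) weight 1/48
  (X=1, Y=0, Z=1, W=0) weight 1/144
  (X=1, Y=0, Z=1, W=1) weight 1/48
  … 10 more
Group by Y:
  weight(Y=0) = 13/180
  weight(Y=1) = 13/180
  weight(Y=2) = 11/90
Total weight = 13/180 + 13/180 + 11/90 = 4/15
P(Y=0 | obs) = 13/180 / 4/15 = 13/48
P(Y=1 | obs) = 13/180 / 4/15 = 13/48
P(Y=2 | obs) = 11/90 / 4/15 = 11/24

P(Y = 0 | obs) = 13/48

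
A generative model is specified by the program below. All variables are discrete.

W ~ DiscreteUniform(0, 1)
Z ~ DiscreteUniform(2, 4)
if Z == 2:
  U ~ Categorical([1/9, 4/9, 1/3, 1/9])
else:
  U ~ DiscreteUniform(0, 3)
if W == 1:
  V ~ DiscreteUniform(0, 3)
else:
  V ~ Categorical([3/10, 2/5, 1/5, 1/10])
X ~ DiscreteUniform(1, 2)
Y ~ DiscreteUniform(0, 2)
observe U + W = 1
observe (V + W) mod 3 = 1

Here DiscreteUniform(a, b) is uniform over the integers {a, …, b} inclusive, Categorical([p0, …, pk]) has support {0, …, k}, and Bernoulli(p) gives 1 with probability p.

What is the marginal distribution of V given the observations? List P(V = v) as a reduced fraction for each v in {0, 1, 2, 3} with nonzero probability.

Enumerate traces; 54 have nonzero weight after conditioning:
  (W=0, Z=2, U=1, V=1, X=1, Y=0) weight 2/405
  (W=0, Z=2, U=1, V=1, X=1, Y=1) weight 2/405
  (W=0, Z=2, U=1, V=1, X=1, Y=2) weight 2/405
  (W=0, Z=2, U=1, V=1, X=2, Y=0) weight 2/405
  (W=0, Z=2, U=1, V=1, X=2, Y=1) weight 2/405
  (W=0, Z=2, U=1, V=1, X=2, Y=2) weight 2/405
  (W=0, Z=3, U=1, V=1, X=1, Y=0) weight 1/360
  (W=0, Z=3, U=1, V=1, X=1, Y=1) weight 1/360
  (W=1, Z=2, U=0, V=0, X=1, Y=0) weight 1/1296
  (W=1, Z=2, U=0, V=3, X=1, Y=0) weight 1/1296
  … 44 more
Group by V:
  weight(V=0) = 11/432
  weight(V=1) = 17/270
  weight(V=3) = 11/432
Total weight = 11/432 + 17/270 + 11/432 = 41/360
P(V=0 | obs) = 11/432 / 41/360 = 55/246
P(V=1 | obs) = 17/270 / 41/360 = 68/123
P(V=3 | obs) = 11/432 / 41/360 = 55/246

P(V=0) = 55/246, P(V=1) = 68/123, P(V=3) = 55/246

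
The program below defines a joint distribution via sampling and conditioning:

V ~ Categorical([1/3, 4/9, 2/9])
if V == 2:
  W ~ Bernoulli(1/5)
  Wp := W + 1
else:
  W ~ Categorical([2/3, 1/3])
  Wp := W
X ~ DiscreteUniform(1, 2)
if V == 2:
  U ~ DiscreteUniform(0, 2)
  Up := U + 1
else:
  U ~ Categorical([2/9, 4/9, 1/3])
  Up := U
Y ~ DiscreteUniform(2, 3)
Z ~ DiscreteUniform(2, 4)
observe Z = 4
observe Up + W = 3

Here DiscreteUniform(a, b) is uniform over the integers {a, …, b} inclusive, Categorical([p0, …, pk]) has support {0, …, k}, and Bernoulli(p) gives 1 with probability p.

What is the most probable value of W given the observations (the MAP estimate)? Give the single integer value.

Enumerate traces; 16 have nonzero weight after conditioning:
  (V=0, W=1, X=1, U=2, Y=2, Z=4) weight 1/324
  (V=0, W=1, X=1, U=2, Y=3, Z=4) weight 1/324
  (V=0, W=1, X=2, U=2, Y=2, Z=4) weight 1/324
  (V=0, W=1, X=2, U=2, Y=3, Z=4) weight 1/324
  (V=1, W=1, X=1, U=2, Y=2, Z=4) weight 1/243
  (V=1, W=1, X=1, U=2, Y=3, Z=4) weight 1/243
  (V=1, W=1, X=2, U=2, Y=2, Z=4) weight 1/243
  (V=1, W=1, X=2, U=2, Y=3, Z=4) weight 1/243
  (V=2, W=0, X=1, U=2, Y=2, Z=4) weight 2/405
  … 7 more
Group by W:
  weight(W=0) = 8/405
  weight(W=1) = 41/1215
Total weight = 8/405 + 41/1215 = 13/243
P(W=0 | obs) = 8/405 / 13/243 = 24/65
P(W=1 | obs) = 41/1215 / 13/243 = 41/65
argmax = 1

argmax_v P(W = v | obs) = 1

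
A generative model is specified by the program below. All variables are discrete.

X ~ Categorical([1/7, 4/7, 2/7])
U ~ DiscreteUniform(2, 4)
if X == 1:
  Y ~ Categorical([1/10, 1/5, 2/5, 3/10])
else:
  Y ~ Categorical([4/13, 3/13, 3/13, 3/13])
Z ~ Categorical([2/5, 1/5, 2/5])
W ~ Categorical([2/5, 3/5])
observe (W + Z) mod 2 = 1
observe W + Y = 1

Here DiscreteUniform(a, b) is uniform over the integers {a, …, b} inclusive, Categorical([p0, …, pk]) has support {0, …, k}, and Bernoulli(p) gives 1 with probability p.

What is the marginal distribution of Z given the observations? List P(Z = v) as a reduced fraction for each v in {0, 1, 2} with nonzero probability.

Enumerate traces; 27 have nonzero weight after conditioning:
  (X=0, U=2, Y=0, Z=0, W=1) weight 8/2275
  (X=0, U=2, Y=0, Z=2, W=1) weight 8/2275
  (X=0, U=2, Y=1, Z=1, W=0) weight 2/2275
  (X=0, U=3, Y=0, Z=0, W=1) weight 8/2275
  (X=0, U=3, Y=0, Z=2, W=1) weight 8/2275
  (X=0, U=3, Y=1, Z=1, W=0) weight 2/2275
  (X=0, U=4, Y=0, Z=0, W=1) weight 8/2275
  (X=0, U=4, Y=0, Z=2, W=1) weight 8/2275
  … 19 more
Group by Z:
  weight(Z=0) = 516/11375
  weight(Z=1) = 194/11375
  weight(Z=2) = 516/11375
Total weight = 516/11375 + 194/11375 + 516/11375 = 1226/11375
P(Z=0 | obs) = 516/11375 / 1226/11375 = 258/613
P(Z=1 | obs) = 194/11375 / 1226/11375 = 97/613
P(Z=2 | obs) = 516/11375 / 1226/11375 = 258/613

P(Z=0) = 258/613, P(Z=1) = 97/613, P(Z=2) = 258/613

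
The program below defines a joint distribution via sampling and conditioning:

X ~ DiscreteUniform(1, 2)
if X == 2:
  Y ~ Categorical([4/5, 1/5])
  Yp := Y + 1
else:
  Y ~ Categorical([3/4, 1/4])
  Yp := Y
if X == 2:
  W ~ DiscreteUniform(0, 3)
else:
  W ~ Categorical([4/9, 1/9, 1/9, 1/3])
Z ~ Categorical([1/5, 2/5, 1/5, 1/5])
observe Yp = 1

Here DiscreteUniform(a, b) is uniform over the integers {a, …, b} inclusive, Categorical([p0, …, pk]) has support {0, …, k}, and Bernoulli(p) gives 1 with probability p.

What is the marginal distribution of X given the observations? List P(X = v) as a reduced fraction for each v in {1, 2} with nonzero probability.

Enumerate traces; 32 have nonzero weight after conditioning:
  (X=1, Y=1, W=0, Z=0) weight 1/90
  (X=1, Y=1, W=0, Z=1) weight 1/45
  (X=1, Y=1, W=0, Z=2) weight 1/90
  (X=1, Y=1, W=0, Z=3) weight 1/90
  (X=1, Y=1, W=1, Z=0) weight 1/360
  (X=1, Y=1, W=1, Z=1) weight 1/180
  (X=1, Y=1, W=1, Z=2) weight 1/360
  (X=1, Y=1, W=1, Z=3) weight 1/360
  (X=2, Y=0, W=0, Z=0) weight 1/50
  … 23 more
Group by X:
  weight(X=1) = 1/8
  weight(X=2) = 2/5
Total weight = 1/8 + 2/5 = 21/40
P(X=1 | obs) = 1/8 / 21/40 = 5/21
P(X=2 | obs) = 2/5 / 21/40 = 16/21

P(X=1) = 5/21, P(X=2) = 16/21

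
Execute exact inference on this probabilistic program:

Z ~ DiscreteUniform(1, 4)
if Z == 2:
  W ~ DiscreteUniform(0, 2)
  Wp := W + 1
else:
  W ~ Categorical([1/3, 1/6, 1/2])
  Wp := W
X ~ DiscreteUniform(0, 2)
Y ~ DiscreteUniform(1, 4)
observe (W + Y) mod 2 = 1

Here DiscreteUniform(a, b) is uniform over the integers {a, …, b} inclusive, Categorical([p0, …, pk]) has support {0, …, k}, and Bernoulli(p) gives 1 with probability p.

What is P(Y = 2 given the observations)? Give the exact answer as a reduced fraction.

Enumerate traces; 72 have nonzero weight after conditioning:
  (Z=1, W=0, X=0, Y=1) weight 1/144
  (Z=1, W=0, X=0, Y=3) weight 1/144
  (Z=1, W=0, X=1, Y=1) weight 1/144
  (Z=1, W=0, X=1, Y=3) weight 1/144
  (Z=1, W=0, X=2, Y=1) weight 1/144
  (Z=1, W=0, X=2, Y=3) weight 1/144
  (Z=1, W=1, X=0, Y=2) weight 1/288
  (Z=1, W=1, X=0, Y=4) weight 1/288
  … 64 more
Group by Y:
  weight(Y=1) = 19/96
  weight(Y=2) = 5/96
  weight(Y=3) = 19/96
  weight(Y=4) = 5/96
Total weight = 19/96 + 5/96 + 19/96 + 5/96 = 1/2
P(Y=1 | obs) = 19/96 / 1/2 = 19/48
P(Y=2 | obs) = 5/96 / 1/2 = 5/48
P(Y=3 | obs) = 19/96 / 1/2 = 19/48
P(Y=4 | obs) = 5/96 / 1/2 = 5/48

P(Y = 2 | obs) = 5/48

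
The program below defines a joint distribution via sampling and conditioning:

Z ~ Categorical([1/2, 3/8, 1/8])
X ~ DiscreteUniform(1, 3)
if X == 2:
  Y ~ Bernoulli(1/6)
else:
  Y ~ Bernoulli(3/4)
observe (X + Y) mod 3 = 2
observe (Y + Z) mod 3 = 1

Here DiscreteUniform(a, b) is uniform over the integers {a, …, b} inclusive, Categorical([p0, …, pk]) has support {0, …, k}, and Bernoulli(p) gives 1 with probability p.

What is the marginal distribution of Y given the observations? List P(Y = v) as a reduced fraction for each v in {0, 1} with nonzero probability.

Enumerate traces; 2 have nonzero weight after conditioning:
  (Z=0, X=1, Y=1) weight 1/8
  (Z=1, X=2, Y=0) weight 5/48
Group by Y:
  weight(Y=0) = 5/48
  weight(Y=1) = 1/8
Total weight = 5/48 + 1/8 = 11/48
P(Y=0 | obs) = 5/48 / 11/48 = 5/11
P(Y=1 | obs) = 1/8 / 11/48 = 6/11

P(Y=0) = 5/11, P(Y=1) = 6/11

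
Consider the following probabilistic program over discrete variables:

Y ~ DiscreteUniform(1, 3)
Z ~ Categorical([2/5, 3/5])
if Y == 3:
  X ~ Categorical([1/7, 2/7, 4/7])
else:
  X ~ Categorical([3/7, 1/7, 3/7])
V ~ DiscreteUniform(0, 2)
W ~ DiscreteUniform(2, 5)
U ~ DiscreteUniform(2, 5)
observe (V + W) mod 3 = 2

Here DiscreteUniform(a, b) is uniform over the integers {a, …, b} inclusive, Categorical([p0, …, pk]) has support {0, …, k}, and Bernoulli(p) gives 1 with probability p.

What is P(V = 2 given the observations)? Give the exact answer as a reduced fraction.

Enumerate traces; 288 have nonzero weight after conditioning:
  (Y=1, Z=0, X=0, V=0, W=2, U=2) weight 1/840
  (Y=1, Z=0, X=0, V=0, W=2, U=3) weight 1/840
  (Y=1, Z=0, X=0, V=0, W=2, U=4) weight 1/840
  (Y=1, Z=0, X=0, V=0, W=2, U=5) weight 1/840
  (Y=1, Z=0, X=0, V=0, W=5, U=2) weight 1/840
  (Y=1, Z=0, X=0, V=0, W=5, U=3) weight 1/840
  (Y=1, Z=0, X=0, V=0, W=5, U=4) weight 1/840
  (Y=1, Z=0, X=0, V=0, W=5, U=5) weight 1/840
  (Y=1, Z=0, X=0, V=1, W=4, U=2) weight 1/840
  (Y=1, Z=0, X=0, V=2, W=3, U=2) weight 1/840
  … 278 more
Group by V:
  weight(V=0) = 1/6
  weight(V=1) = 1/12
  weight(V=2) = 1/12
Total weight = 1/6 + 1/12 + 1/12 = 1/3
P(V=0 | obs) = 1/6 / 1/3 = 1/2
P(V=1 | obs) = 1/12 / 1/3 = 1/4
P(V=2 | obs) = 1/12 / 1/3 = 1/4

P(V = 2 | obs) = 1/4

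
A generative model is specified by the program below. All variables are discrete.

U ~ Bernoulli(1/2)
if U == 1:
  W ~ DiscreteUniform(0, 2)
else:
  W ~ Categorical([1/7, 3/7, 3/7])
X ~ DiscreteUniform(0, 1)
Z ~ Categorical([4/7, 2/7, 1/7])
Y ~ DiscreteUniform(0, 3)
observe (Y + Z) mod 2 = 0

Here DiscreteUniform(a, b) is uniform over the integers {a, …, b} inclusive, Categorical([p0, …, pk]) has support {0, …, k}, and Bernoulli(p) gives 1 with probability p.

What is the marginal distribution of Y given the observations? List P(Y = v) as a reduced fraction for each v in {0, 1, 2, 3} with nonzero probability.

Enumerate traces; 72 have nonzero weight after conditioning:
  (U=0, W=0, X=0, Z=0, Y=0) weight 1/196
  (U=0, W=0, X=0, Z=0, Y=2) weight 1/196
  (U=0, W=0, X=0, Z=1, Y=1) weight 1/392
  (U=0, W=0, X=0, Z=1, Y=3) weight 1/392
  (U=0, W=0, X=0, Z=2, Y=0) weight 1/784
  (U=0, W=0, X=0, Z=2, Y=2) weight 1/784
  (U=0, W=0, X=1, Z=0, Y=0) weight 1/196
  (U=0, W=0, X=1, Z=0, Y=2) weight 1/196
  … 64 more
Group by Y:
  weight(Y=0) = 5/28
  weight(Y=1) = 1/14
  weight(Y=2) = 5/28
  weight(Y=3) = 1/14
Total weight = 5/28 + 1/14 + 5/28 + 1/14 = 1/2
P(Y=0 | obs) = 5/28 / 1/2 = 5/14
P(Y=1 | obs) = 1/14 / 1/2 = 1/7
P(Y=2 | obs) = 5/28 / 1/2 = 5/14
P(Y=3 | obs) = 1/14 / 1/2 = 1/7

P(Y=0) = 5/14, P(Y=1) = 1/7, P(Y=2) = 5/14, P(Y=3) = 1/7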